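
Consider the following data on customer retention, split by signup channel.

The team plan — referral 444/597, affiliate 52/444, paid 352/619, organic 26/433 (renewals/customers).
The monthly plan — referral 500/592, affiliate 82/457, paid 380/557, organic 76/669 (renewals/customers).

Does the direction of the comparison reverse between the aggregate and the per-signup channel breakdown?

No

Referral: the team plan 444/597 = 74.4%, the monthly plan 500/592 = 84.5% → the monthly plan
Affiliate: the team plan 52/444 = 11.7%, the monthly plan 82/457 = 17.9% → the monthly plan
Paid: the team plan 352/619 = 56.9%, the monthly plan 380/557 = 68.2% → the monthly plan
Organic: the team plan 26/433 = 6.0%, the monthly plan 76/669 = 11.4% → the monthly plan
Overall: the team plan 874/2093 = 41.8%, the monthly plan 1038/2275 = 45.6% → the monthly plan
The monthly plan wins overall and in every signup group — no reversal.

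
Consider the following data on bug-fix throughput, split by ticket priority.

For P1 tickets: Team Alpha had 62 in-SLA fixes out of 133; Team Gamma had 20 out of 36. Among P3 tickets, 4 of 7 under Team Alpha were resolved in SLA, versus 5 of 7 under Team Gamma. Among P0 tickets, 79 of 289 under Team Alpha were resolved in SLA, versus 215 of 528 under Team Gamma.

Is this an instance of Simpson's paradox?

P1: Team Alpha 62/133 = 46.6%, Team Gamma 20/36 = 55.6% → Team Gamma
P3: Team Alpha 4/7 = 57.1%, Team Gamma 5/7 = 71.4% → Team Gamma
P0: Team Alpha 79/289 = 27.3%, Team Gamma 215/528 = 40.7% → Team Gamma
Overall: Team Alpha 145/429 = 33.8%, Team Gamma 240/571 = 42.0% → Team Gamma
Team Gamma wins overall and in every ticket group — no reversal.

No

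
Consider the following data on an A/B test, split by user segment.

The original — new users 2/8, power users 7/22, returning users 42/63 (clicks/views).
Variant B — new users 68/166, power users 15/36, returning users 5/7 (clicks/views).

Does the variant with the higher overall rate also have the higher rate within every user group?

No

New users: the original 2/8 = 25.0%, Variant B 68/166 = 41.0% → Variant B
Power users: the original 7/22 = 31.8%, Variant B 15/36 = 41.7% → Variant B
Returning users: the original 42/63 = 66.7%, Variant B 5/7 = 71.4% → Variant B
Overall: the original 51/93 = 54.8%, Variant B 88/209 = 42.1% → the original
Variant B wins each user group but the original wins overall — the comparison reverses. Variant B's views skew toward new users, which has a lower base rate.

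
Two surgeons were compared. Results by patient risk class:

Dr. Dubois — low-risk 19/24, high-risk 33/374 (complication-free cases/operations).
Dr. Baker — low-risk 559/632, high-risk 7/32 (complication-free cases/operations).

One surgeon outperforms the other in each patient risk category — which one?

Dr. Baker

Low-risk: Dr. Dubois 19/24 = 79.2%, Dr. Baker 559/632 = 88.4% → Dr. Baker
High-risk: Dr. Dubois 33/374 = 8.8%, Dr. Baker 7/32 = 21.9% → Dr. Baker
Dr. Baker has the higher rate in both groups.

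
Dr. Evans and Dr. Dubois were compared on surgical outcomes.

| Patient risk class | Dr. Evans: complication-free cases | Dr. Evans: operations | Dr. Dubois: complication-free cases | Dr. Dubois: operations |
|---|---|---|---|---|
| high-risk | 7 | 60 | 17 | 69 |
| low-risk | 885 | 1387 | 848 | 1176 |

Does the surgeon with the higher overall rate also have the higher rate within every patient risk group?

High-risk: Dr. Evans 7/60 = 11.7%, Dr. Dubois 17/69 = 24.6% → Dr. Dubois
Low-risk: Dr. Evans 885/1387 = 63.8%, Dr. Dubois 848/1176 = 72.1% → Dr. Dubois
Overall: Dr. Evans 892/1447 = 61.6%, Dr. Dubois 865/1245 = 69.5% → Dr. Dubois
Dr. Dubois wins overall and in every patient risk group — no reversal.

Yes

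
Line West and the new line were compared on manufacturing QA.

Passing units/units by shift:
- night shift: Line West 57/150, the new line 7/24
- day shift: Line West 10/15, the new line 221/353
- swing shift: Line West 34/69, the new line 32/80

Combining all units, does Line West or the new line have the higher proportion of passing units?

the new line

Night shift: Line West 57/150 = 38.0%, the new line 7/24 = 29.2% → Line West
Day shift: Line West 10/15 = 66.7%, the new line 221/353 = 62.6% → Line West
Swing shift: Line West 34/69 = 49.3%, the new line 32/80 = 40.0% → Line West
Overall: Line West 101/234 = 43.2%, the new line 260/457 = 56.9% → the new line
(Line West wins every shift group but the new line wins overall — Line West's units skew toward the low-rate night shift group.)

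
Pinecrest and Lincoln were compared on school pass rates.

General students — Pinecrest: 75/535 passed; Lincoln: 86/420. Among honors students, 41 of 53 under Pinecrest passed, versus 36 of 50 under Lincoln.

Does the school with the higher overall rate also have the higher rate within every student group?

No

General: Pinecrest 75/535 = 14.0%, Lincoln 86/420 = 20.5% → Lincoln
Honors: Pinecrest 41/53 = 77.4%, Lincoln 36/50 = 72.0% → Pinecrest
Overall: Pinecrest 116/588 = 19.7%, Lincoln 122/470 = 26.0% → Lincoln
Neither sweeps: Pinecrest wins 1 of 2 groups, Lincoln wins 1. Lincoln wins overall but not every group — no Simpson reversal.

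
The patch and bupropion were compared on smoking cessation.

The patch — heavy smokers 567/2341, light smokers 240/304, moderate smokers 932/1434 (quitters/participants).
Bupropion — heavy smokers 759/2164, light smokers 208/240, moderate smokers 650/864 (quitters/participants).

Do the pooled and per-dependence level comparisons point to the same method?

Yes

Heavy smokers: the patch 567/2341 = 24.2%, bupropion 759/2164 = 35.1% → bupropion
Light smokers: the patch 240/304 = 78.9%, bupropion 208/240 = 86.7% → bupropion
Moderate smokers: the patch 932/1434 = 65.0%, bupropion 650/864 = 75.2% → bupropion
Overall: the patch 1739/4079 = 42.6%, bupropion 1617/3268 = 49.5% → bupropion
Bupropion wins overall and in every dependence group — no reversal.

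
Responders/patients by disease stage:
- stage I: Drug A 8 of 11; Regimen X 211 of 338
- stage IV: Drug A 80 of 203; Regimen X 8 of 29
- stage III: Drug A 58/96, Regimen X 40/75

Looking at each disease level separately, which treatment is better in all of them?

Drug A

Stage I: Drug A 8/11 = 72.7%, Regimen X 211/338 = 62.4% → Drug A
Stage IV: Drug A 80/203 = 39.4%, Regimen X 8/29 = 27.6% → Drug A
Stage III: Drug A 58/96 = 60.4%, Regimen X 40/75 = 53.3% → Drug A
Drug A has the higher rate in all 3 groups.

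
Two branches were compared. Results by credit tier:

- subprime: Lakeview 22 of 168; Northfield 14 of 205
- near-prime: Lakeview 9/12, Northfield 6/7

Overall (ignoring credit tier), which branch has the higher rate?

Subprime: Lakeview 22/168 = 13.1%, Northfield 14/205 = 6.8% → Lakeview
Near-prime: Lakeview 9/12 = 75.0%, Northfield 6/7 = 85.7% → Northfield
Overall: Lakeview 31/180 = 17.2%, Northfield 20/212 = 9.4% → Lakeview
(Neither sweeps every credit group, but Lakeview has the higher pooled rate.)

Lakeview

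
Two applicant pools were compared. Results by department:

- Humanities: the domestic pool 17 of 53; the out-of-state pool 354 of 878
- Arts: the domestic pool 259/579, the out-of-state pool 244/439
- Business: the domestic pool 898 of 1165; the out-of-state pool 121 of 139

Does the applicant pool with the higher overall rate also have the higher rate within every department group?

Humanities: the domestic pool 17/53 = 32.1%, the out-of-state pool 354/878 = 40.3% → the out-of-state pool
Arts: the domestic pool 259/579 = 44.7%, the out-of-state pool 244/439 = 55.6% → the out-of-state pool
Business: the domestic pool 898/1165 = 77.1%, the out-of-state pool 121/139 = 87.1% → the out-of-state pool
Overall: the domestic pool 1174/1797 = 65.3%, the out-of-state pool 719/1456 = 49.4% → the domestic pool
The out-of-state pool wins each department group but the domestic pool wins overall — the comparison reverses. The out-of-state pool's applicants skew toward Humanities, which has a lower base rate.

No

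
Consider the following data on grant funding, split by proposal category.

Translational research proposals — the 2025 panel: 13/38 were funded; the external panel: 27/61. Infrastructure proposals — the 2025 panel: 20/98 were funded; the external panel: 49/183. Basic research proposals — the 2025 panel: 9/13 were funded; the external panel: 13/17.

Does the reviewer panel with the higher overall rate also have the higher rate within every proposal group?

Translational research: the 2025 panel 13/38 = 34.2%, the external panel 27/61 = 44.3% → the external panel
Infrastructure: the 2025 panel 20/98 = 20.4%, the external panel 49/183 = 26.8% → the external panel
Basic research: the 2025 panel 9/13 = 69.2%, the external panel 13/17 = 76.5% → the external panel
Overall: the 2025 panel 42/149 = 28.2%, the external panel 89/261 = 34.1% → the external panel
The external panel wins overall and in every proposal group — no reversal.

Yes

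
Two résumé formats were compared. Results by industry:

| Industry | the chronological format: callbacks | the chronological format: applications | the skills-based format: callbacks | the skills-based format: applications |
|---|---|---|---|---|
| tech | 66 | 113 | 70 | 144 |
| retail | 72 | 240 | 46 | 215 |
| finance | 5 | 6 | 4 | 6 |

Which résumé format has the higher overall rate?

Tech: the chronological format 66/113 = 58.4%, the skills-based format 70/144 = 48.6% → the chronological format
Retail: the chronological format 72/240 = 30.0%, the skills-based format 46/215 = 21.4% → the chronological format
Finance: the chronological format 5/6 = 83.3%, the skills-based format 4/6 = 66.7% → the chronological format
Overall: the chronological format 143/359 = 39.8%, the skills-based format 120/365 = 32.9% → the chronological format

the chronological format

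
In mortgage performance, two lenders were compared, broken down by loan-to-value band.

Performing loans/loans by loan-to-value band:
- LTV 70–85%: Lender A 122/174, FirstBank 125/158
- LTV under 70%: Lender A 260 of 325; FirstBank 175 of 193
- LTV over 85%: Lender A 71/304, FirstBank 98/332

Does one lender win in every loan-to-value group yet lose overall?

LTV 70–85%: Lender A 122/174 = 70.1%, FirstBank 125/158 = 79.1% → FirstBank
LTV under 70%: Lender A 260/325 = 80.0%, FirstBank 175/193 = 90.7% → FirstBank
LTV over 85%: Lender A 71/304 = 23.4%, FirstBank 98/332 = 29.5% → FirstBank
Overall: Lender A 453/803 = 56.4%, FirstBank 398/683 = 58.3% → FirstBank
FirstBank wins overall and in every loan-to-value group — no reversal.

No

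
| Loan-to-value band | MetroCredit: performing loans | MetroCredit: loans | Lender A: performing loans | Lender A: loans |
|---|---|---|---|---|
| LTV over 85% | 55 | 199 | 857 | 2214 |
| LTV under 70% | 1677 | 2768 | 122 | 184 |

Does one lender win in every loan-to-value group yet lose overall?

LTV over 85%: MetroCredit 55/199 = 27.6%, Lender A 857/2214 = 38.7% → Lender A
LTV under 70%: MetroCredit 1677/2768 = 60.6%, Lender A 122/184 = 66.3% → Lender A
Overall: MetroCredit 1732/2967 = 58.4%, Lender A 979/2398 = 40.8% → MetroCredit
Lender A wins each loan-to-value group but MetroCredit wins overall — the comparison reverses. Lender A's loans skew toward LTV over 85%, which has a lower base rate.

Yes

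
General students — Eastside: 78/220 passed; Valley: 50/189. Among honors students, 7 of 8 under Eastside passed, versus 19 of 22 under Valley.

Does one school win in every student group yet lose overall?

General: Eastside 78/220 = 35.5%, Valley 50/189 = 26.5% → Eastside
Honors: Eastside 7/8 = 87.5%, Valley 19/22 = 86.4% → Eastside
Overall: Eastside 85/228 = 37.3%, Valley 69/211 = 32.7% → Eastside
Eastside wins overall and in every student group — no reversal.

No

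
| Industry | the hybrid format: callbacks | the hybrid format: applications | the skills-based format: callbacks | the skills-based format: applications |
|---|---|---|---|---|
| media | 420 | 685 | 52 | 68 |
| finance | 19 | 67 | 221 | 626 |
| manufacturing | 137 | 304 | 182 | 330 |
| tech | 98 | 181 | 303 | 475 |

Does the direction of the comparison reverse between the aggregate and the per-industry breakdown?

Yes

Media: the hybrid format 420/685 = 61.3%, the skills-based format 52/68 = 76.5% → the skills-based format
Finance: the hybrid format 19/67 = 28.4%, the skills-based format 221/626 = 35.3% → the skills-based format
Manufacturing: the hybrid format 137/304 = 45.1%, the skills-based format 182/330 = 55.2% → the skills-based format
Tech: the hybrid format 98/181 = 54.1%, the skills-based format 303/475 = 63.8% → the skills-based format
Overall: the hybrid format 674/1237 = 54.5%, the skills-based format 758/1499 = 50.6% → the hybrid format
The skills-based format wins each industry group but the hybrid format wins overall — the comparison reverses. The skills-based format's applications skew toward finance, which has a lower base rate.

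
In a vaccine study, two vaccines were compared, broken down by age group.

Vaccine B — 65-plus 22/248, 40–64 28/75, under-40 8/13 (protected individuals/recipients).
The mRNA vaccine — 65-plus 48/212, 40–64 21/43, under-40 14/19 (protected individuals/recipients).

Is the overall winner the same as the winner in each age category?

65-plus: Vaccine B 22/248 = 8.9%, the mRNA vaccine 48/212 = 22.6% → the mRNA vaccine
40–64: Vaccine B 28/75 = 37.3%, the mRNA vaccine 21/43 = 48.8% → the mRNA vaccine
Under-40: Vaccine B 8/13 = 61.5%, the mRNA vaccine 14/19 = 73.7% → the mRNA vaccine
Overall: Vaccine B 58/336 = 17.3%, the mRNA vaccine 83/274 = 30.3% → the mRNA vaccine
The mRNA vaccine wins overall and in every age group — no reversal.

Yes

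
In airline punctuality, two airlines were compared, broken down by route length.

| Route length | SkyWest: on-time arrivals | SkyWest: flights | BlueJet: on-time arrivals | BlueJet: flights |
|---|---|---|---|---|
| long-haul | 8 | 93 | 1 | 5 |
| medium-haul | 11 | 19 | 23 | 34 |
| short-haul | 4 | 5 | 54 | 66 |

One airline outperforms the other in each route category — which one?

BlueJet

Long-haul: SkyWest 8/93 = 8.6%, BlueJet 1/5 = 20.0% → BlueJet
Medium-haul: SkyWest 11/19 = 57.9%, BlueJet 23/34 = 67.6% → BlueJet
Short-haul: SkyWest 4/5 = 80.0%, BlueJet 54/66 = 81.8% → BlueJet
BlueJet has the higher rate in all 3 groups.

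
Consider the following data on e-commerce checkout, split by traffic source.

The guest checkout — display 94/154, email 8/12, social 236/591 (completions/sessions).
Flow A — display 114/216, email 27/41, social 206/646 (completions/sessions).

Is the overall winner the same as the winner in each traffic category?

Yes

Display: the guest checkout 94/154 = 61.0%, Flow A 114/216 = 52.8% → the guest checkout
Email: the guest checkout 8/12 = 66.7%, Flow A 27/41 = 65.9% → the guest checkout
Social: the guest checkout 236/591 = 39.9%, Flow A 206/646 = 31.9% → the guest checkout
Overall: the guest checkout 338/757 = 44.6%, Flow A 347/903 = 38.4% → the guest checkout
The guest checkout wins overall and in every traffic group — no reversal.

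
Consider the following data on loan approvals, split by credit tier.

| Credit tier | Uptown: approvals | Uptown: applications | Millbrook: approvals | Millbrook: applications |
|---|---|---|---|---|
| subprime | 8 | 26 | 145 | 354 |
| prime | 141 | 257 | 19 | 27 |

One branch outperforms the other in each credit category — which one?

Millbrook

Subprime: Uptown 8/26 = 30.8%, Millbrook 145/354 = 41.0% → Millbrook
Prime: Uptown 141/257 = 54.9%, Millbrook 19/27 = 70.4% → Millbrook
Millbrook has the higher rate in both groups.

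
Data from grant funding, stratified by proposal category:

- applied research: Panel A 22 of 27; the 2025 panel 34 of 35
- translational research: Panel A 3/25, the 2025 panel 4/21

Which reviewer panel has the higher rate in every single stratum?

Applied research: Panel A 22/27 = 81.5%, the 2025 panel 34/35 = 97.1% → the 2025 panel
Translational research: Panel A 3/25 = 12.0%, the 2025 panel 4/21 = 19.0% → the 2025 panel
The 2025 panel has the higher rate in both groups.

the 2025 panel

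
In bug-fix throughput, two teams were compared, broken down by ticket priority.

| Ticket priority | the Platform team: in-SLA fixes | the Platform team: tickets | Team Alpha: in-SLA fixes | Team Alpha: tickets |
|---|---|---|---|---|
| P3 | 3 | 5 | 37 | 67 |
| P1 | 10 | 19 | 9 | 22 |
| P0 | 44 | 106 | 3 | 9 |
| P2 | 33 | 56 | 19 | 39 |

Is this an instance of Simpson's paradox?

P3: the Platform team 3/5 = 60.0%, Team Alpha 37/67 = 55.2% → the Platform team
P1: the Platform team 10/19 = 52.6%, Team Alpha 9/22 = 40.9% → the Platform team
P0: the Platform team 44/106 = 41.5%, Team Alpha 3/9 = 33.3% → the Platform team
P2: the Platform team 33/56 = 58.9%, Team Alpha 19/39 = 48.7% → the Platform team
Overall: the Platform team 90/186 = 48.4%, Team Alpha 68/137 = 49.6% → Team Alpha
The Platform team wins each ticket group but Team Alpha wins overall — the comparison reverses. The Platform team's tickets skew toward P0, which has a lower base rate.

Yes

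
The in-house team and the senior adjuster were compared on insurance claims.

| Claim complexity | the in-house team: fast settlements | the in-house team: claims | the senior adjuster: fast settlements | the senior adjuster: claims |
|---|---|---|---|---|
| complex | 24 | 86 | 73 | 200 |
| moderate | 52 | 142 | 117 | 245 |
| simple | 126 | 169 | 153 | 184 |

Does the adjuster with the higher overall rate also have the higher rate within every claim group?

Yes

Complex: the in-house team 24/86 = 27.9%, the senior adjuster 73/200 = 36.5% → the senior adjuster
Moderate: the in-house team 52/142 = 36.6%, the senior adjuster 117/245 = 47.8% → the senior adjuster
Simple: the in-house team 126/169 = 74.6%, the senior adjuster 153/184 = 83.2% → the senior adjuster
Overall: the in-house team 202/397 = 50.9%, the senior adjuster 343/629 = 54.5% → the senior adjuster
The senior adjuster wins overall and in every claim group — no reversal.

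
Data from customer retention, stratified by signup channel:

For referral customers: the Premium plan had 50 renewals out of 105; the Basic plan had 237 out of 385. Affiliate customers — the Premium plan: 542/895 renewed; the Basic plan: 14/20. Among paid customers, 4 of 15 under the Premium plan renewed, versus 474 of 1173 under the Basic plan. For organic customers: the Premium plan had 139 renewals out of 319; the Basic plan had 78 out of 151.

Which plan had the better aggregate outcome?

the Premium plan

Referral: the Premium plan 50/105 = 47.6%, the Basic plan 237/385 = 61.6% → the Basic plan
Affiliate: the Premium plan 542/895 = 60.6%, the Basic plan 14/20 = 70.0% → the Basic plan
Paid: the Premium plan 4/15 = 26.7%, the Basic plan 474/1173 = 40.4% → the Basic plan
Organic: the Premium plan 139/319 = 43.6%, the Basic plan 78/151 = 51.7% → the Basic plan
Overall: the Premium plan 735/1334 = 55.1%, the Basic plan 803/1729 = 46.4% → the Premium plan
(The Basic plan wins every signup group but the Premium plan wins overall — the Basic plan's customers skew toward the low-rate paid group.)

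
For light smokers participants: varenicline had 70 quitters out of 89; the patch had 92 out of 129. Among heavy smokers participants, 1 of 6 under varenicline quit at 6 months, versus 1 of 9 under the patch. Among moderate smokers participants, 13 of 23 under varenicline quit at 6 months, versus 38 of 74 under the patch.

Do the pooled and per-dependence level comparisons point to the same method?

Light smokers: varenicline 70/89 = 78.7%, the patch 92/129 = 71.3% → varenicline
Heavy smokers: varenicline 1/6 = 16.7%, the patch 1/9 = 11.1% → varenicline
Moderate smokers: varenicline 13/23 = 56.5%, the patch 38/74 = 51.4% → varenicline
Overall: varenicline 84/118 = 71.2%, the patch 131/212 = 61.8% → varenicline
Varenicline wins overall and in every dependence group — no reversal.

Yes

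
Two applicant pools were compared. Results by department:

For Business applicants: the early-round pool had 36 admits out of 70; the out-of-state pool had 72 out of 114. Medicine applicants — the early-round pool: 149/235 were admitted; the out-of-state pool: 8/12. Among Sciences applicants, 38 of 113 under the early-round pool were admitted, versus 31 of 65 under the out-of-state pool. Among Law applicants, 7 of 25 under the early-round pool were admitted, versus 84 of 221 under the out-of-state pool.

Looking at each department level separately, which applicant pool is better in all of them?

Business: the early-round pool 36/70 = 51.4%, the out-of-state pool 72/114 = 63.2% → the out-of-state pool
Medicine: the early-round pool 149/235 = 63.4%, the out-of-state pool 8/12 = 66.7% → the out-of-state pool
Sciences: the early-round pool 38/113 = 33.6%, the out-of-state pool 31/65 = 47.7% → the out-of-state pool
Law: the early-round pool 7/25 = 28.0%, the out-of-state pool 84/221 = 38.0% → the out-of-state pool
The out-of-state pool has the higher rate in all 4 groups.

the out-of-state pool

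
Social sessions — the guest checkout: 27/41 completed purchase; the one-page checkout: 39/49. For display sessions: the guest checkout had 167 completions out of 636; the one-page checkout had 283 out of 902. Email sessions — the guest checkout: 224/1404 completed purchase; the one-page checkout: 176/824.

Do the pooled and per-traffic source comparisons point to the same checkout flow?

Social: the guest checkout 27/41 = 65.9%, the one-page checkout 39/49 = 79.6% → the one-page checkout
Display: the guest checkout 167/636 = 26.3%, the one-page checkout 283/902 = 31.4% → the one-page checkout
Email: the guest checkout 224/1404 = 16.0%, the one-page checkout 176/824 = 21.4% → the one-page checkout
Overall: the guest checkout 418/2081 = 20.1%, the one-page checkout 498/1775 = 28.1% → the one-page checkout
The one-page checkout wins overall and in every traffic group — no reversal.

Yes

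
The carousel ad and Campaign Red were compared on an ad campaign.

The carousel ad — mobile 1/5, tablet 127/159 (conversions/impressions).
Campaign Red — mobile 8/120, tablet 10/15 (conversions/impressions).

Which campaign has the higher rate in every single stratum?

Mobile: the carousel ad 1/5 = 20.0%, Campaign Red 8/120 = 6.7% → the carousel ad
Tablet: the carousel ad 127/159 = 79.9%, Campaign Red 10/15 = 66.7% → the carousel ad
The carousel ad has the higher rate in both groups.

the carousel ad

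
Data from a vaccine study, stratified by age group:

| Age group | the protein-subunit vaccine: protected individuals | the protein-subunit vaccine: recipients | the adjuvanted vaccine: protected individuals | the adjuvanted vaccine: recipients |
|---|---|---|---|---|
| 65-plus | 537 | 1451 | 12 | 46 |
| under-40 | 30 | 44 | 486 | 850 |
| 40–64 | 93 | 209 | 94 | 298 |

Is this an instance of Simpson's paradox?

65-plus: the protein-subunit vaccine 537/1451 = 37.0%, the adjuvanted vaccine 12/46 = 26.1% → the protein-subunit vaccine
Under-40: the protein-subunit vaccine 30/44 = 68.2%, the adjuvanted vaccine 486/850 = 57.2% → the protein-subunit vaccine
40–64: the protein-subunit vaccine 93/209 = 44.5%, the adjuvanted vaccine 94/298 = 31.5% → the protein-subunit vaccine
Overall: the protein-subunit vaccine 660/1704 = 38.7%, the adjuvanted vaccine 592/1194 = 49.6% → the adjuvanted vaccine
The protein-subunit vaccine wins each age group but the adjuvanted vaccine wins overall — the comparison reverses. The protein-subunit vaccine's recipients skew toward 65-plus, which has a lower base rate.

Yes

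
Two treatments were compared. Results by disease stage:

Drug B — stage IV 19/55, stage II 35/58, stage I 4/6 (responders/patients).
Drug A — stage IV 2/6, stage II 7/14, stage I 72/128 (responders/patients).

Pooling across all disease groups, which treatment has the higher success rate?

Drug A

Stage IV: Drug B 19/55 = 34.5%, Drug A 2/6 = 33.3% → Drug B
Stage II: Drug B 35/58 = 60.3%, Drug A 7/14 = 50.0% → Drug B
Stage I: Drug B 4/6 = 66.7%, Drug A 72/128 = 56.2% → Drug B
Overall: Drug B 58/119 = 48.7%, Drug A 81/148 = 54.7% → Drug A
(Drug B wins every disease group but Drug A wins overall — Drug B's patients skew toward the low-rate stage IV group.)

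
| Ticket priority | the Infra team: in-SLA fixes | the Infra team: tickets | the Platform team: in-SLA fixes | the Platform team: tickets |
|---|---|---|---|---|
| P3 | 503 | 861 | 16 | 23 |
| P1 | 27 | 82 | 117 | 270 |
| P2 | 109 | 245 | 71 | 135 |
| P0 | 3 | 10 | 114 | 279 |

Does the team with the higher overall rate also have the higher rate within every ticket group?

No

P3: the Infra team 503/861 = 58.4%, the Platform team 16/23 = 69.6% → the Platform team
P1: the Infra team 27/82 = 32.9%, the Platform team 117/270 = 43.3% → the Platform team
P2: the Infra team 109/245 = 44.5%, the Platform team 71/135 = 52.6% → the Platform team
P0: the Infra team 3/10 = 30.0%, the Platform team 114/279 = 40.9% → the Platform team
Overall: the Infra team 642/1198 = 53.6%, the Platform team 318/707 = 45.0% → the Infra team
The Platform team wins each ticket group but the Infra team wins overall — the comparison reverses. The Platform team's tickets skew toward P0, which has a lower base rate.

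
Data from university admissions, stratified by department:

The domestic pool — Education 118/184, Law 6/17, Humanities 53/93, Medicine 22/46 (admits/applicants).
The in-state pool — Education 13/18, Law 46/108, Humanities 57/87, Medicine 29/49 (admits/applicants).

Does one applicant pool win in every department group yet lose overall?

Yes

Education: the domestic pool 118/184 = 64.1%, the in-state pool 13/18 = 72.2% → the in-state pool
Law: the domestic pool 6/17 = 35.3%, the in-state pool 46/108 = 42.6% → the in-state pool
Humanities: the domestic pool 53/93 = 57.0%, the in-state pool 57/87 = 65.5% → the in-state pool
Medicine: the domestic pool 22/46 = 47.8%, the in-state pool 29/49 = 59.2% → the in-state pool
Overall: the domestic pool 199/340 = 58.5%, the in-state pool 145/262 = 55.3% → the domestic pool
The in-state pool wins each department group but the domestic pool wins overall — the comparison reverses. The in-state pool's applicants skew toward Law, which has a lower base rate.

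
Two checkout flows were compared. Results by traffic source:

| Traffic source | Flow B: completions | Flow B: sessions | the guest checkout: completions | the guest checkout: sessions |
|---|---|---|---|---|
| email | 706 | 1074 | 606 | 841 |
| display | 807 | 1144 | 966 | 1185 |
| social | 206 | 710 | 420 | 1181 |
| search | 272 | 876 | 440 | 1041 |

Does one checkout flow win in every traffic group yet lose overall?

Email: Flow B 706/1074 = 65.7%, the guest checkout 606/841 = 72.1% → the guest checkout
Display: Flow B 807/1144 = 70.5%, the guest checkout 966/1185 = 81.5% → the guest checkout
Social: Flow B 206/710 = 29.0%, the guest checkout 420/1181 = 35.6% → the guest checkout
Search: Flow B 272/876 = 31.1%, the guest checkout 440/1041 = 42.3% → the guest checkout
Overall: Flow B 1991/3804 = 52.3%, the guest checkout 2432/4248 = 57.3% → the guest checkout
The guest checkout wins overall and in every traffic group — no reversal.

No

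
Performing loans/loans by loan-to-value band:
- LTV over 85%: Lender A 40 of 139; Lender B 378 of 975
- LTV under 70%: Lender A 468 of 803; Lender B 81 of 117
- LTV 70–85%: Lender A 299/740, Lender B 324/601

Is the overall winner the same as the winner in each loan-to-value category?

No

LTV over 85%: Lender A 40/139 = 28.8%, Lender B 378/975 = 38.8% → Lender B
LTV under 70%: Lender A 468/803 = 58.3%, Lender B 81/117 = 69.2% → Lender B
LTV 70–85%: Lender A 299/740 = 40.4%, Lender B 324/601 = 53.9% → Lender B
Overall: Lender A 807/1682 = 48.0%, Lender B 783/1693 = 46.2% → Lender A
Lender B wins each loan-to-value group but Lender A wins overall — the comparison reverses. Lender B's loans skew toward LTV over 85%, which has a lower base rate.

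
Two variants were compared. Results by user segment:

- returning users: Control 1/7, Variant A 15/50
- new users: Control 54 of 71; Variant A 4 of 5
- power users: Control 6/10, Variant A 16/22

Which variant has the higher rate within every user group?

Returning users: Control 1/7 = 14.3%, Variant A 15/50 = 30.0% → Variant A
New users: Control 54/71 = 76.1%, Variant A 4/5 = 80.0% → Variant A
Power users: Control 6/10 = 60.0%, Variant A 16/22 = 72.7% → Variant A
Variant A has the higher rate in all 3 groups.

Variant A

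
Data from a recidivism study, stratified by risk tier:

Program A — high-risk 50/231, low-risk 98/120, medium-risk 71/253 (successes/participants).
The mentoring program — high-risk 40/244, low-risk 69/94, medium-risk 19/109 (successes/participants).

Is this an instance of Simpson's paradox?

No

High-risk: Program A 50/231 = 21.6%, the mentoring program 40/244 = 16.4% → Program A
Low-risk: Program A 98/120 = 81.7%, the mentoring program 69/94 = 73.4% → Program A
Medium-risk: Program A 71/253 = 28.1%, the mentoring program 19/109 = 17.4% → Program A
Overall: Program A 219/604 = 36.3%, the mentoring program 128/447 = 28.6% → Program A
Program A wins overall and in every risk group — no reversal.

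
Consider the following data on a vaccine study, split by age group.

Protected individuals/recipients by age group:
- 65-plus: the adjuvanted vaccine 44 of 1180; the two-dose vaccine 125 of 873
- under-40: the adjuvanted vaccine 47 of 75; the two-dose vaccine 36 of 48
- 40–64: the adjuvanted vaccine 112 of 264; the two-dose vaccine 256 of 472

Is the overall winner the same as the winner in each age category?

Yes

65-plus: the adjuvanted vaccine 44/1180 = 3.7%, the two-dose vaccine 125/873 = 14.3% → the two-dose vaccine
Under-40: the adjuvanted vaccine 47/75 = 62.7%, the two-dose vaccine 36/48 = 75.0% → the two-dose vaccine
40–64: the adjuvanted vaccine 112/264 = 42.4%, the two-dose vaccine 256/472 = 54.2% → the two-dose vaccine
Overall: the adjuvanted vaccine 203/1519 = 13.4%, the two-dose vaccine 417/1393 = 29.9% → the two-dose vaccine
The two-dose vaccine wins overall and in every age group — no reversal.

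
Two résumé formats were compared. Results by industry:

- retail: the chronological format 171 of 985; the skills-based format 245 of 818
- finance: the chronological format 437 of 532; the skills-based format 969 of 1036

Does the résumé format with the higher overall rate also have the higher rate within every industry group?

Yes

Retail: the chronological format 171/985 = 17.4%, the skills-based format 245/818 = 30.0% → the skills-based format
Finance: the chronological format 437/532 = 82.1%, the skills-based format 969/1036 = 93.5% → the skills-based format
Overall: the chronological format 608/1517 = 40.1%, the skills-based format 1214/1854 = 65.5% → the skills-based format
The skills-based format wins overall and in every industry group — no reversal.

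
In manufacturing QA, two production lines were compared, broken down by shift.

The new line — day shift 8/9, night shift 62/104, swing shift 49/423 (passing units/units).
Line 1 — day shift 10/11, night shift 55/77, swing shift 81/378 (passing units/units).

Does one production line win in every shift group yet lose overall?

Day shift: the new line 8/9 = 88.9%, Line 1 10/11 = 90.9% → Line 1
Night shift: the new line 62/104 = 59.6%, Line 1 55/77 = 71.4% → Line 1
Swing shift: the new line 49/423 = 11.6%, Line 1 81/378 = 21.4% → Line 1
Overall: the new line 119/536 = 22.2%, Line 1 146/466 = 31.3% → Line 1
Line 1 wins overall and in every shift group — no reversal.

No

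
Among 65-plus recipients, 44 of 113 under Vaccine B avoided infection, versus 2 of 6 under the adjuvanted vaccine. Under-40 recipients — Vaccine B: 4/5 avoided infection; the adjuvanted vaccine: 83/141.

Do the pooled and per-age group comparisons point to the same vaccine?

65-plus: Vaccine B 44/113 = 38.9%, the adjuvanted vaccine 2/6 = 33.3% → Vaccine B
Under-40: Vaccine B 4/5 = 80.0%, the adjuvanted vaccine 83/141 = 58.9% → Vaccine B
Overall: Vaccine B 48/118 = 40.7%, the adjuvanted vaccine 85/147 = 57.8% → the adjuvanted vaccine
Vaccine B wins each age group but the adjuvanted vaccine wins overall — the comparison reverses. Vaccine B's recipients skew toward 65-plus, which has a lower base rate.

No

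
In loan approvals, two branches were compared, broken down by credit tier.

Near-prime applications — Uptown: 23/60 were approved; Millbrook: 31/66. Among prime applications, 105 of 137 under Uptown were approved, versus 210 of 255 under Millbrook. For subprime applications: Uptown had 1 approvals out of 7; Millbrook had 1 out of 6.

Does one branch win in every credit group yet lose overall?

Near-prime: Uptown 23/60 = 38.3%, Millbrook 31/66 = 47.0% → Millbrook
Prime: Uptown 105/137 = 76.6%, Millbrook 210/255 = 82.4% → Millbrook
Subprime: Uptown 1/7 = 14.3%, Millbrook 1/6 = 16.7% → Millbrook
Overall: Uptown 129/204 = 63.2%, Millbrook 242/327 = 74.0% → Millbrook
Millbrook wins overall and in every credit group — no reversal.

No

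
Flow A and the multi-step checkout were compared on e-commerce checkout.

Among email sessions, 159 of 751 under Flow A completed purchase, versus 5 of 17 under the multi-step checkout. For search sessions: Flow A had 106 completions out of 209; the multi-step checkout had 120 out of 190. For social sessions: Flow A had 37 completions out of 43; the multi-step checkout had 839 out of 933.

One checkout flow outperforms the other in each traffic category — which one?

Email: Flow A 159/751 = 21.2%, the multi-step checkout 5/17 = 29.4% → the multi-step checkout
Search: Flow A 106/209 = 50.7%, the multi-step checkout 120/190 = 63.2% → the multi-step checkout
Social: Flow A 37/43 = 86.0%, the multi-step checkout 839/933 = 89.9% → the multi-step checkout
The multi-step checkout has the higher rate in all 3 groups.

the multi-step checkout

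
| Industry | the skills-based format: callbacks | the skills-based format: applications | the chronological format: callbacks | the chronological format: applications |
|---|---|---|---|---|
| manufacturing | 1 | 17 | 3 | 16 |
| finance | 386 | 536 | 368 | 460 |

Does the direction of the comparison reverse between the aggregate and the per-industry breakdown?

Manufacturing: the skills-based format 1/17 = 5.9%, the chronological format 3/16 = 18.8% → the chronological format
Finance: the skills-based format 386/536 = 72.0%, the chronological format 368/460 = 80.0% → the chronological format
Overall: the skills-based format 387/553 = 70.0%, the chronological format 371/476 = 77.9% → the chronological format
The chronological format wins overall and in every industry group — no reversal.

No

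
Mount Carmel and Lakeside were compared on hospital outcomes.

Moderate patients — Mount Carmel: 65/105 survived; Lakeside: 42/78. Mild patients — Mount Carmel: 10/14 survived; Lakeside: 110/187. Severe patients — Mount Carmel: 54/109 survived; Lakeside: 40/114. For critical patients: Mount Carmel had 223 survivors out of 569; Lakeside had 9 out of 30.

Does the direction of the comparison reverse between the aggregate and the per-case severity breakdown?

Yes

Moderate: Mount Carmel 65/105 = 61.9%, Lakeside 42/78 = 53.8% → Mount Carmel
Mild: Mount Carmel 10/14 = 71.4%, Lakeside 110/187 = 58.8% → Mount Carmel
Severe: Mount Carmel 54/109 = 49.5%, Lakeside 40/114 = 35.1% → Mount Carmel
Critical: Mount Carmel 223/569 = 39.2%, Lakeside 9/30 = 30.0% → Mount Carmel
Overall: Mount Carmel 352/797 = 44.2%, Lakeside 201/409 = 49.1% → Lakeside
Mount Carmel wins each case group but Lakeside wins overall — the comparison reverses. Mount Carmel's patients skew toward critical, which has a lower base rate.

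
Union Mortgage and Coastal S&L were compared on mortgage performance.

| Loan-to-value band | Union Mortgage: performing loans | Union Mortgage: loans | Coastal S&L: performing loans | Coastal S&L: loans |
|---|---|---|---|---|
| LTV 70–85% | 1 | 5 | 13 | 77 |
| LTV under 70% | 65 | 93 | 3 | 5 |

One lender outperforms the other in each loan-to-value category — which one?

LTV 70–85%: Union Mortgage 1/5 = 20.0%, Coastal S&L 13/77 = 16.9% → Union Mortgage
LTV under 70%: Union Mortgage 65/93 = 69.9%, Coastal S&L 3/5 = 60.0% → Union Mortgage
Union Mortgage has the higher rate in both groups.

Union Mortgage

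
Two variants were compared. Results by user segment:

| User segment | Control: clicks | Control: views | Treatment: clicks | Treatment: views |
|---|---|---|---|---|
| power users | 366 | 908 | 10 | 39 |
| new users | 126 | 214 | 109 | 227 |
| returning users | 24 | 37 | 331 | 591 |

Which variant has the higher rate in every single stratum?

Power users: Control 366/908 = 40.3%, Treatment 10/39 = 25.6% → Control
New users: Control 126/214 = 58.9%, Treatment 109/227 = 48.0% → Control
Returning users: Control 24/37 = 64.9%, Treatment 331/591 = 56.0% → Control
Control has the higher rate in all 3 groups.

Control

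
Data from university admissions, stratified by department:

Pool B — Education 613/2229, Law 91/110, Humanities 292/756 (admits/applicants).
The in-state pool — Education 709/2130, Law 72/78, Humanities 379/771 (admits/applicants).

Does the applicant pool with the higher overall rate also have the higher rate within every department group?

Education: Pool B 613/2229 = 27.5%, the in-state pool 709/2130 = 33.3% → the in-state pool
Law: Pool B 91/110 = 82.7%, the in-state pool 72/78 = 92.3% → the in-state pool
Humanities: Pool B 292/756 = 38.6%, the in-state pool 379/771 = 49.2% → the in-state pool
Overall: Pool B 996/3095 = 32.2%, the in-state pool 1160/2979 = 38.9% → the in-state pool
The in-state pool wins overall and in every department group — no reversal.

Yes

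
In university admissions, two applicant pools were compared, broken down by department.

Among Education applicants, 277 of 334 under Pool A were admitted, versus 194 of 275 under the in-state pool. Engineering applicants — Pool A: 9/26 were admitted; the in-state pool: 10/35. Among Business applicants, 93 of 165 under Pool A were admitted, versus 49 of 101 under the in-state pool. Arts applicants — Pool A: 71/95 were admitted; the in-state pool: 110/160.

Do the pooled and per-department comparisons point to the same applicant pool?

Yes

Education: Pool A 277/334 = 82.9%, the in-state pool 194/275 = 70.5% → Pool A
Engineering: Pool A 9/26 = 34.6%, the in-state pool 10/35 = 28.6% → Pool A
Business: Pool A 93/165 = 56.4%, the in-state pool 49/101 = 48.5% → Pool A
Arts: Pool A 71/95 = 74.7%, the in-state pool 110/160 = 68.8% → Pool A
Overall: Pool A 450/620 = 72.6%, the in-state pool 363/571 = 63.6% → Pool A
Pool A wins overall and in every department group — no reversal.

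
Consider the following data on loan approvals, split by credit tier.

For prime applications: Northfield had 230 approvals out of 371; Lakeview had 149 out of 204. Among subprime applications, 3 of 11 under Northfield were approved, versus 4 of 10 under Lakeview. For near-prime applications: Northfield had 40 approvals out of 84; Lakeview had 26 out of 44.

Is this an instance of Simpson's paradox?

No

Prime: Northfield 230/371 = 62.0%, Lakeview 149/204 = 73.0% → Lakeview
Subprime: Northfield 3/11 = 27.3%, Lakeview 4/10 = 40.0% → Lakeview
Near-prime: Northfield 40/84 = 47.6%, Lakeview 26/44 = 59.1% → Lakeview
Overall: Northfield 273/466 = 58.6%, Lakeview 179/258 = 69.4% → Lakeview
Lakeview wins overall and in every credit group — no reversal.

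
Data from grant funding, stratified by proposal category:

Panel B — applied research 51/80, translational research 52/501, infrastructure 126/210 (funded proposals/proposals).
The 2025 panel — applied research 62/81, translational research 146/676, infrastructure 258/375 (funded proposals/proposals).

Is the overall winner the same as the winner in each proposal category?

Yes

Applied research: Panel B 51/80 = 63.8%, the 2025 panel 62/81 = 76.5% → the 2025 panel
Translational research: Panel B 52/501 = 10.4%, the 2025 panel 146/676 = 21.6% → the 2025 panel
Infrastructure: Panel B 126/210 = 60.0%, the 2025 panel 258/375 = 68.8% → the 2025 panel
Overall: Panel B 229/791 = 29.0%, the 2025 panel 466/1132 = 41.2% → the 2025 panel
The 2025 panel wins overall and in every proposal group — no reversal.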